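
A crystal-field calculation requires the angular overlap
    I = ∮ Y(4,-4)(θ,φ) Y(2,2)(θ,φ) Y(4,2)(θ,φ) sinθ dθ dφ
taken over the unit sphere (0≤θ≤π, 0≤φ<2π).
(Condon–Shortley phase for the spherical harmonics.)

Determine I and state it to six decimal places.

m-sum 0 ✓  L=10 even ✓  2≤4≤6 ✓
Π(2lᵢ+1) = 9×5×9 = 405
triangle coeff Δ(4,2,4) = 1/13860
Σ_t [0,2]: t=0:+1/192 t=1:−1/36 t=2:+1/192 = -5/288
(3j)²=20/693 [(4 2 4; 0 0 0)], sign=-1
Σ_t [2,2]: t=2:+1/2880 = 1/2880
(3j)²=2/165 [(4 2 4; -4 2 2)], sign=+1
⇒ 4πI² = 120/847
I = (-1)√(120/847/(4π)) = -0.10618031

-0.106180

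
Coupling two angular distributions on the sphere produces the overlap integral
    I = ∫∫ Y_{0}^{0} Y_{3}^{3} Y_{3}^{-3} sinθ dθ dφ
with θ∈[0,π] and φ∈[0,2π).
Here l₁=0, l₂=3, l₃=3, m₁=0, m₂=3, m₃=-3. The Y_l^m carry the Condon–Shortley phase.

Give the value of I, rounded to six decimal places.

-0.282095

Checks pass: Σm=0; 6 even; l₃=3∈[3,3].
(2·0+1)(2·3+1)(2·3+1) = 49
Δ: 0! 0! 6! / 7! → 1/7
sum: t=0:+1/36 = 1/36
3j²(0 3 3; 0 0 0) = Δ·Π!·Σ² = 1/7  (sign -1)
sum: t=0:+1/720 = 1/720
3j²(0 3 3; 0 3 -3) = Δ·Π!·Σ² = 1/7  (sign +1)
combine: 4πI² = 49·1/7·1/7 = 1/1
take √, sign -1: I = -0.28209479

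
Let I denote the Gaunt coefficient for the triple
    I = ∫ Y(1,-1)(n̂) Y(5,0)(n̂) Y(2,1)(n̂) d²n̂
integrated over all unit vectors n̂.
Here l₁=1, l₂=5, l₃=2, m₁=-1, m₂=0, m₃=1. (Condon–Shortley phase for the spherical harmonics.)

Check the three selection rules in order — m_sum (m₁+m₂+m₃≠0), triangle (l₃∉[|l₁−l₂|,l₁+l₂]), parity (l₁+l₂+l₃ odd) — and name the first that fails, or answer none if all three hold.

azimuthal sum: -1 + 0 + 1 = 0  ✓
4 ≤ 2 ≤ 6 (triangle on l)  ✗
L = 1 + 5 + 2 = 8 (even)

triangle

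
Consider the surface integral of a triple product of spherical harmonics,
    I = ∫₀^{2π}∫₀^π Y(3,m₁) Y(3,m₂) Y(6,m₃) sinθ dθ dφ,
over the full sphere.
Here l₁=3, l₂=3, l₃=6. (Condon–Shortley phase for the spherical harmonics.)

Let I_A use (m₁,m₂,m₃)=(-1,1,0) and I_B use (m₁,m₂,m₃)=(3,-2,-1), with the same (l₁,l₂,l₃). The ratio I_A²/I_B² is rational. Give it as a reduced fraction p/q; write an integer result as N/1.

Same 3,3,6: normalisation and zero-m 3j drop out of the ratio.
A: Δ: 0! 6! 6! / 13! → 1/12012; sum: t=0:+1/2304 = 1/2304; 3j²(3 3 6; -1 1 0) = Δ·Π!·Σ² = 75/4004  (sign +1)
B: Δ: 0! 6! 6! / 13! → 1/12012; sum: t=0:+1/86400 = 1/86400; 3j²(3 3 6; 3 -2 -1) = Δ·Π!·Σ² = 1/1716  (sign -1)
I_A²/I_B² = (75/4004)/(1/1716) = 225/7

225/7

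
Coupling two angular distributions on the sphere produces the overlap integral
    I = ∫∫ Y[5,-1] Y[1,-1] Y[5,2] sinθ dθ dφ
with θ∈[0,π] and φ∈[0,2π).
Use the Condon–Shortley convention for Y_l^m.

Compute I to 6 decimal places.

0.000000

Σlᵢ=11 odd — θ-integrand is odd under cosθ→−cosθ; I=0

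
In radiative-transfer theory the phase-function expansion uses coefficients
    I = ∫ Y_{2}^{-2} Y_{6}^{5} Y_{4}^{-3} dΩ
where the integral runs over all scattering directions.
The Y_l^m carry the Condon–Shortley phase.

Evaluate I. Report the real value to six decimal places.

-0.288917

m-sum 0 ✓  L=12 even ✓  4≤4≤8 ✓
Π(2lᵢ+1) = 5×13×9 = 585
triangle coeff Δ(2,6,4) = 1/6435
Σ_t [2,2]: t=2:+1/2304 = 1/2304
(3j)²=5/143 [(2 6 4; 0 0 0)], sign=+1
Σ_t [4,4]: t=4:+1/120960 = 1/120960
(3j)²=2/39 [(2 6 4; -2 5 -3)], sign=-1
⇒ 4πI² = 150/143
I = (-1)√(150/143/(4π)) = -0.28891672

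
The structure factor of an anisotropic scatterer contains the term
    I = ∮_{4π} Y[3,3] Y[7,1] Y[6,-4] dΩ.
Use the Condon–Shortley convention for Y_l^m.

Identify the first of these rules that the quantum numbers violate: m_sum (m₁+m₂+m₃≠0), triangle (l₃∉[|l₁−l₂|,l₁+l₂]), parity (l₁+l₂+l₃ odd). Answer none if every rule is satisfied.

none

azimuthal sum: 3 + 1 − 4 = 0  ✓
4 ≤ 6 ≤ 10 (triangle on l)  ✓
L = 3 + 7 + 6 = 16 (even)  ✓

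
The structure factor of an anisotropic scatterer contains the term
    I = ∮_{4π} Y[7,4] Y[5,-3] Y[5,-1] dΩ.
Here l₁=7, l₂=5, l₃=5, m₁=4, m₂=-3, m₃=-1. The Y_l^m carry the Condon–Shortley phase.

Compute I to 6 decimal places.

Σlᵢ=17 odd — θ-integrand is odd under cosθ→−cosθ; I=0

0.000000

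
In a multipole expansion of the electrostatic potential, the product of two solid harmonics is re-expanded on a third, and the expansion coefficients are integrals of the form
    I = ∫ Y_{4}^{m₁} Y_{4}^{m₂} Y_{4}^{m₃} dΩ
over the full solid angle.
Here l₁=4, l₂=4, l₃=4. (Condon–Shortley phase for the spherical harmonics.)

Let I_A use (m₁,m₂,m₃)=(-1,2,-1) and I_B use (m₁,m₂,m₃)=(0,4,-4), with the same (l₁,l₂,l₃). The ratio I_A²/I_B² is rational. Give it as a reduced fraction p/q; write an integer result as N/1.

l's match ⇒ only the (l;m) 3-j factors differ between A and B.
A: triangle coeff Δ(4,4,4) = 1/450450; Σ_t [2,4]: t=2:+1/576 t=3:−1/144 t=4:+1/576 = -1/288; (3j)²=20/1001 [(4 4 4; -1 2 -1)], sign=+1
B: triangle coeff Δ(4,4,4) = 1/450450; Σ_t [4,4]: t=4:+1/13824 = 1/13824; (3j)²=14/1287 [(4 4 4; 0 4 -4)], sign=+1
I_A²/I_B² = (20/1001)/(14/1287) = 90/49

90/49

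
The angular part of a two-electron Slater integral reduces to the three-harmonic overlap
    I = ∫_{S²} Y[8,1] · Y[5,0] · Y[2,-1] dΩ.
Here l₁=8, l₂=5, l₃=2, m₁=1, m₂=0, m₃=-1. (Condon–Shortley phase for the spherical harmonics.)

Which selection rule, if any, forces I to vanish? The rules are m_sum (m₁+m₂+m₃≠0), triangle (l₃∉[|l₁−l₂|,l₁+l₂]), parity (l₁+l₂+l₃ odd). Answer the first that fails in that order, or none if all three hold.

triangle

Σmᵢ = 0  ✓
l₃∈[|l₁−l₂|,l₁+l₂]=[3,13], have l₃=2  ✗
Σlᵢ = 15 ⇒ odd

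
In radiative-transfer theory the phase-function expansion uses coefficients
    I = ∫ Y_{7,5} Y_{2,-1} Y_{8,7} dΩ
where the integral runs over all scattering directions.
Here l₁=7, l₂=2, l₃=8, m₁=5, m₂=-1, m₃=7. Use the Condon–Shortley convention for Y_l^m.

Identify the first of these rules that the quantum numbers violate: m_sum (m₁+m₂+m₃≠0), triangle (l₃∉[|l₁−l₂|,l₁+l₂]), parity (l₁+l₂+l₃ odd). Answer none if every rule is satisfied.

Σmᵢ = 11  ✗
l₃∈[|l₁−l₂|,l₁+l₂]=[5,9], have l₃=8
Σlᵢ = 17 ⇒ odd

m_sum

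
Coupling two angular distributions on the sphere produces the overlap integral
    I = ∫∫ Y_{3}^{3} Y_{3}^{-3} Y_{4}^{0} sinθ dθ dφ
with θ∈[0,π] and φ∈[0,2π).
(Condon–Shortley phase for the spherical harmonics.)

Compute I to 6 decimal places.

-0.076935

Rules hold: Σm=0, L=10 even, 0≤4≤6.
N = 7·7·9 = 441
Δ = 2!·4!·4!/11! = 1/34650
Racah Σ t=0..2: t=0:+1/72 t=1:−1/16 t=2:+1/72 = -5/144
⇒ 3j(3 3 4; 0 0 0)² = 2/77, sgn -1
Racah Σ t=0..0: t=0:+1/1152 = 1/1152
⇒ 3j(3 3 4; 3 -3 0)² = 1/154, sgn +1
4πI² = N·(3j₀)²·(3jₘ)² = 9/121
I = -1·√(0.0743802/4π) = -0.07693494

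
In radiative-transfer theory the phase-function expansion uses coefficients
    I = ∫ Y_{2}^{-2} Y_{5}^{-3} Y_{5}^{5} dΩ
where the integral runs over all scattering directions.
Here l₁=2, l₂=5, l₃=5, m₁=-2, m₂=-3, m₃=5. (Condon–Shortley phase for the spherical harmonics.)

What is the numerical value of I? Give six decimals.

m-sum 0 ✓  L=12 even ✓  3≤5≤7 ✓
Π(2lᵢ+1) = 5×11×11 = 605
triangle coeff Δ(2,5,5) = 1/38610
Σ_t [0,2]: t=0:+1/2880 t=1:−1/576 t=2:+1/2880 = -1/960
(3j)²=10/429 [(2 5 5; 0 0 0)], sign=+1
Σ_t [2,2]: t=2:+1/161280 = 1/161280
(3j)²=1/143 [(2 5 5; -2 -3 5)], sign=+1
⇒ 4πI² = 50/507
I = (+1)√(50/507/(4π)) = 0.08858824

0.088588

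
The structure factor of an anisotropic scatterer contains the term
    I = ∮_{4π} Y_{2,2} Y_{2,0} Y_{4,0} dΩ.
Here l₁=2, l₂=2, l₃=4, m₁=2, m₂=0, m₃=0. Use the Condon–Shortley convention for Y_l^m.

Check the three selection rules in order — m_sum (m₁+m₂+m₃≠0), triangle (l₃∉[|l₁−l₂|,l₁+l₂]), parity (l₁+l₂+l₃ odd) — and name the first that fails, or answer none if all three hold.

m_sum

azimuthal sum: 2 + 0 + 0 = 2  ✗
0 ≤ 4 ≤ 4 (triangle on l)
L = 2 + 2 + 4 = 8 (even)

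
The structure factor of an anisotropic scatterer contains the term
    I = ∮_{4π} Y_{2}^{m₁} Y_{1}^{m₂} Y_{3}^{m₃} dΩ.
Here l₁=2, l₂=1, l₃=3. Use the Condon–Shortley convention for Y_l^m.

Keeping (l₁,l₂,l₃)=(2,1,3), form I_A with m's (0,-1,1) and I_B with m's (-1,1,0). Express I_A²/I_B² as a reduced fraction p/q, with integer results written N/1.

Shared (l₁,l₂,l₃)=(2,1,3): N and (l;000)² cancel in I_A²/I_B².
A: Δ = 0!·4!·2!/7! = 1/105; Racah Σ t=0..0: t=0:+1/8 = 1/8; ⇒ 3j(2 1 3; 0 -1 1)² = 2/35, sgn +1
B: Δ = 0!·4!·2!/7! = 1/105; Racah Σ t=0..0: t=0:+1/12 = 1/12; ⇒ 3j(2 1 3; -1 1 0)² = 1/35, sgn -1
I_A²/I_B² = (2/35)/(1/35) = 2/1

2/1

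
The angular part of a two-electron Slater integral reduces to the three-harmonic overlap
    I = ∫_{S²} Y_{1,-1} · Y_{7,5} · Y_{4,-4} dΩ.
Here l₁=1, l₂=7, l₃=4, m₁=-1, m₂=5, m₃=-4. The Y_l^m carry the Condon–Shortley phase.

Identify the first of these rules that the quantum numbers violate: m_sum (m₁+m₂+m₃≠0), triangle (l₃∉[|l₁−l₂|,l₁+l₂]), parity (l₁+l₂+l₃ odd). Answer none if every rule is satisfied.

triangle

azimuthal sum: -1 + 5 − 4 = 0  ✓
6 ≤ 4 ≤ 8 (triangle on l)  ✗
L = 1 + 7 + 4 = 12 (even)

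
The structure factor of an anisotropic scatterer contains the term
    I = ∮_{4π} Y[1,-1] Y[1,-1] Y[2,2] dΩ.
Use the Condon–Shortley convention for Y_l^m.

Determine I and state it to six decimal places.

Checks pass: Σm=0; 4 even; l₃=2∈[0,2].
(2·1+1)(2·1+1)(2·2+1) = 45
Δ: 0! 2! 2! / 5! → 1/30
sum: t=0:+1/1 = 1/1
3j²(1 1 2; 0 0 0) = Δ·Π!·Σ² = 2/15  (sign +1)
sum: t=0:+1/4 = 1/4
3j²(1 1 2; -1 -1 2) = Δ·Π!·Σ² = 1/5  (sign +1)
combine: 4πI² = 45·2/15·1/5 = 6/5
take √, sign +1: I = 0.30901936

0.309019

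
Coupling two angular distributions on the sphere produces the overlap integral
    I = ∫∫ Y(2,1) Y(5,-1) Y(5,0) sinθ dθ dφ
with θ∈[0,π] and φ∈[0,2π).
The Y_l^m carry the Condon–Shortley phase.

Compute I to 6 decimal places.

-0.036166

Checks pass: Σm=0; 12 even; l₃=5∈[3,7].
(2·2+1)(2·5+1)(2·5+1) = 605
Δ: 2! 2! 8! / 13! → 1/38610
sum: t=0:+1/2880 t=1:−1/576 t=2:+1/2880 = -1/960
3j²(2 5 5; 0 0 0) = Δ·Π!·Σ² = 10/429  (sign +1)
sum: t=0:+1/1152 t=1:−1/1440 = 1/5760
3j²(2 5 5; 1 -1 0) = Δ·Π!·Σ² = 1/858  (sign -1)
combine: 4πI² = 605·10/429·1/858 = 25/1521
take √, sign -1: I = -0.03616600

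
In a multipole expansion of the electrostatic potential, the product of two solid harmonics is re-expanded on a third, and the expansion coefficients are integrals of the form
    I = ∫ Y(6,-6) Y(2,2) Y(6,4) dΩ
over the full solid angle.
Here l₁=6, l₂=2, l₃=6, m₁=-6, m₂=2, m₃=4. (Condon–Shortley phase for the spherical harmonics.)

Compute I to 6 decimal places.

m-sum 0 ✓  L=14 even ✓  4≤6≤8 ✓
Π(2lᵢ+1) = 13×5×13 = 845
triangle coeff Δ(6,2,6) = 1/90090
Σ_t [0,2]: t=0:+1/69120 t=1:−1/14400 t=2:+1/69120 = -7/172800
(3j)²=14/715 [(6 2 6; 0 0 0)], sign=-1
Σ_t [2,2]: t=2:+1/14515200 = 1/14515200
(3j)²=2/455 [(6 2 6; -6 2 4)], sign=+1
⇒ 4πI² = 4/55
I = (-1)√(4/55/(4π)) = -0.07607531

-0.076075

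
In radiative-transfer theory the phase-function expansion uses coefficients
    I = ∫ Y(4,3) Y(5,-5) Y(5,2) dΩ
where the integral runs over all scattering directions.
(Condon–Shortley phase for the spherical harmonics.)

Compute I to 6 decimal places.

0.140629

m-sum 0 ✓  L=14 even ✓  1≤5≤9 ✓
Π(2lᵢ+1) = 9×11×11 = 1089
triangle coeff Δ(4,5,5) = 1/3153150
Σ_t [0,4]: t=0:+1/69120 t=1:−1/1728 t=2:+1/576 t=3:−1/1728 t=4:+1/69120 = 7/11520
(3j)²=2/143 [(4 5 5; 0 0 0)], sign=-1
Σ_t [0,0]: t=0:+1/103680 = 1/103680
(3j)²=7/429 [(4 5 5; 3 -5 2)], sign=-1
⇒ 4πI² = 42/169
I = (+1)√(42/169/(4π)) = 0.14062948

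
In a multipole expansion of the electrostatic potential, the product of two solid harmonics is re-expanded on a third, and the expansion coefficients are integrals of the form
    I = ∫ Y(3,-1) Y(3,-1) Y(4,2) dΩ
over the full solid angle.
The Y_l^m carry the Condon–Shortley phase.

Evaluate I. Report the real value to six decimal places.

Rules hold: Σm=0, L=10 even, 0≤4≤6.
N = 7·7·9 = 441
Δ = 2!·4!·4!/11! = 1/34650
Racah Σ t=0..2: t=0:+1/72 t=1:−1/16 t=2:+1/72 = -5/144
⇒ 3j(3 3 4; 0 0 0)² = 2/77, sgn -1
Racah Σ t=0..2: t=0:+1/192 t=1:−1/36 t=2:+1/192 = -5/288
⇒ 3j(3 3 4; -1 -1 2)² = 20/693, sgn -1
4πI² = N·(3j₀)²·(3jₘ)² = 40/121
I = +1·√(0.330579/4π) = 0.16219310

0.162193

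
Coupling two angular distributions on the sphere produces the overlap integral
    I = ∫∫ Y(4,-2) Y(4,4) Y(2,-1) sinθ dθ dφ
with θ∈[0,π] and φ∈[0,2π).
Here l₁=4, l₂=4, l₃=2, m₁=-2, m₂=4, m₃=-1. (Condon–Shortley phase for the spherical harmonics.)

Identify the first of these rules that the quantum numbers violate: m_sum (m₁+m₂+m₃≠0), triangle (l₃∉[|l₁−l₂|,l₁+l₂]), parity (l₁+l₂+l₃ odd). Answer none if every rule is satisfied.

azimuthal sum: -2 + 4 − 1 = 1  ✗
0 ≤ 2 ≤ 8 (triangle on l)
L = 4 + 4 + 2 = 10 (even)

m_sum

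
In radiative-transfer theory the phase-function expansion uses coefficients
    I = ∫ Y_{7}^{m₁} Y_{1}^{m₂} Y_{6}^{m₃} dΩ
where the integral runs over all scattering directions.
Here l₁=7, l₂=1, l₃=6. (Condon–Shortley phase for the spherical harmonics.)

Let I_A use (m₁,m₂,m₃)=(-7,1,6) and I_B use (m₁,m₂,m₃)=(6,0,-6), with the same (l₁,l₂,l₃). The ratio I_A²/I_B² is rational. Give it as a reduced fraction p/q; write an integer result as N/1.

Shared (l₁,l₂,l₃)=(7,1,6): N and (l;000)² cancel in I_A²/I_B².
A: Δ = 2!·12!·0!/15! = 1/1365; Racah Σ t=2..2: t=2:+1/958003200 = 1/958003200; ⇒ 3j(7 1 6; -7 1 6)² = 1/15, sgn +1
B: Δ = 2!·12!·0!/15! = 1/1365; Racah Σ t=1..1: t=1:−1/479001600 = -1/479001600; ⇒ 3j(7 1 6; 6 0 -6)² = 1/105, sgn -1
I_A²/I_B² = (1/15)/(1/105) = 7/1

7/1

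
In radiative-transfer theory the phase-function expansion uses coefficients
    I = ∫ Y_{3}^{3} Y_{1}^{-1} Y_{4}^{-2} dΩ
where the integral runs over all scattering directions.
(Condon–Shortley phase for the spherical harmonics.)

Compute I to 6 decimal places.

0.061558

Rules hold: Σm=0, L=8 even, 2≤4≤4.
N = 7·3·9 = 189
Δ = 0!·6!·2!/9! = 1/252
Racah Σ t=0..0: t=0:+1/36 = 1/36
⇒ 3j(3 1 4; 0 0 0)² = 4/63, sgn +1
Racah Σ t=0..0: t=0:+1/1440 = 1/1440
⇒ 3j(3 1 4; 3 -1 -2)² = 1/252, sgn +1
4πI² = N·(3j₀)²·(3jₘ)² = 1/21
I = +1·√(0.047619/4π) = 0.06155813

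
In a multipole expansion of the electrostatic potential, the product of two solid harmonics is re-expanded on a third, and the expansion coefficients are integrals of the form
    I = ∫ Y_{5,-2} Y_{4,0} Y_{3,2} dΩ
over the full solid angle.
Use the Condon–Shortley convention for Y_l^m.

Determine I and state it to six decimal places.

Checks pass: Σm=0; 12 even; l₃=3∈[1,9].
(2·5+1)(2·4+1)(2·3+1) = 693
Δ: 6! 4! 2! / 13! → 1/180180
sum: t=2:+1/576 t=3:−1/144 t=4:+1/576 = -1/288
3j²(5 4 3; 0 0 0) = Δ·Π!·Σ² = 20/1001  (sign +1)
sum: t=3:−1/864 t=4:+1/576 = 1/1728
3j²(5 4 3; -2 0 2) = Δ·Π!·Σ² = 5/1287  (sign -1)
combine: 4πI² = 693·20/1001·5/1287 = 100/1859
take √, sign -1: I = -0.06542675

-0.065427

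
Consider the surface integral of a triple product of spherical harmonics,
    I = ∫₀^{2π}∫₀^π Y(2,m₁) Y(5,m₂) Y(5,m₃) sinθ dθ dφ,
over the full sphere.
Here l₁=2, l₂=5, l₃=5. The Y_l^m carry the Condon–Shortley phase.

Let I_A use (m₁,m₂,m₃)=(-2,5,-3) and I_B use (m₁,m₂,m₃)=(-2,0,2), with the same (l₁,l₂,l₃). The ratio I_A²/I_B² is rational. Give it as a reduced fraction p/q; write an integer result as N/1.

3/14

l's match ⇒ only the (l;m) 3-j factors differ between A and B.
A: triangle coeff Δ(2,5,5) = 1/38610; Σ_t [2,2]: t=2:+1/161280 = 1/161280; (3j)²=1/143 [(2 5 5; -2 5 -3)], sign=+1
B: triangle coeff Δ(2,5,5) = 1/38610; Σ_t [2,2]: t=2:+1/2880 = 1/2880; (3j)²=14/429 [(2 5 5; -2 0 2)], sign=-1
I_A²/I_B² = (1/143)/(14/429) = 3/14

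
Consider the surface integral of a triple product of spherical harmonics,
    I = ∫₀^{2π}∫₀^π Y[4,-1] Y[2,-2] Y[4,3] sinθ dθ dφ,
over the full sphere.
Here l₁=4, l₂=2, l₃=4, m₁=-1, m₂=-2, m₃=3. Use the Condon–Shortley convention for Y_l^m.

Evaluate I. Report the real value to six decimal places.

0.159270

Rules hold: Σm=0, L=10 even, 2≤4≤6.
N = 9·5·9 = 405
Δ = 2!·6!·2!/11! = 1/13860
Racah Σ t=0..2: t=0:+1/192 t=1:−1/36 t=2:+1/192 = -5/288
⇒ 3j(4 2 4; 0 0 0)² = 20/693, sgn -1
Racah Σ t=0..0: t=0:+1/480 = 1/480
⇒ 3j(4 2 4; -1 -2 3)² = 3/110, sgn -1
4πI² = N·(3j₀)²·(3jₘ)² = 270/847
I = +1·√(0.318772/4π) = 0.15927046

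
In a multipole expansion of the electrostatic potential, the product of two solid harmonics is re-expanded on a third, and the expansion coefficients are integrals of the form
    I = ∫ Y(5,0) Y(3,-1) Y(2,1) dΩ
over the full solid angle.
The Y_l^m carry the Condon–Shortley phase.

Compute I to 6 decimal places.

0.169433

m-sum 0 ✓  L=10 even ✓  2≤2≤8 ✓
Π(2lᵢ+1) = 11×7×5 = 385
triangle coeff Δ(5,3,2) = 1/2310
Σ_t [3,3]: t=3:−1/144 = -1/144
(3j)²=10/231 [(5 3 2; 0 0 0)], sign=-1
Σ_t [2,2]: t=2:+1/288 = 1/288
(3j)²=5/231 [(5 3 2; 0 -1 1)], sign=-1
⇒ 4πI² = 250/693
I = (+1)√(250/693/(4π)) = 0.16943318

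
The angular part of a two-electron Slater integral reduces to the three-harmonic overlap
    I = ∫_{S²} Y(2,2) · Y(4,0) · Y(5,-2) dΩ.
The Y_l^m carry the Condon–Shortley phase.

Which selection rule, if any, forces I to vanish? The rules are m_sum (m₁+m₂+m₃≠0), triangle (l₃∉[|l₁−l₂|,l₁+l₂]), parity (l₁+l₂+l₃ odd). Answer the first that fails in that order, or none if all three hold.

m₁+m₂+m₃ = 2 + 0 − 2 = 0  ✓
triangle: |2−4|=2 ≤ l₃=5 ≤ 2+4=6  ✓
parity: l₁+l₂+l₃ = 11 is odd  ✗

parity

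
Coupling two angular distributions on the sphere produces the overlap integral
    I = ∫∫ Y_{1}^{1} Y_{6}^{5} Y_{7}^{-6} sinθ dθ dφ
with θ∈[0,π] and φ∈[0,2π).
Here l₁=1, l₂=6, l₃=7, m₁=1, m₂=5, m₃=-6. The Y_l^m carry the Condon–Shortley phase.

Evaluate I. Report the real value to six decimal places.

0.309019

m-sum 0 ✓  L=14 even ✓  5≤7≤7 ✓
Π(2lᵢ+1) = 3×13×15 = 585
triangle coeff Δ(1,6,7) = 1/1365
Σ_t [0,0]: t=0:+1/518400 = 1/518400
(3j)²=7/195 [(1 6 7; 0 0 0)], sign=-1
Σ_t [0,0]: t=0:+1/79833600 = 1/79833600
(3j)²=2/35 [(1 6 7; 1 5 -6)], sign=-1
⇒ 4πI² = 6/5
I = (+1)√(6/5/(4π)) = 0.30901936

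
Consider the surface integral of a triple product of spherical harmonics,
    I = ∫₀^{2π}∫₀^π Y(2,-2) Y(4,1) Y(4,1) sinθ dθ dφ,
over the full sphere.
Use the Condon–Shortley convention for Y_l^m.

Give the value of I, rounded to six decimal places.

0.200662

Checks pass: Σm=0; 10 even; l₃=4∈[2,6].
(2·2+1)(2·4+1)(2·4+1) = 405
Δ: 2! 2! 6! / 11! → 1/13860
sum: t=0:+1/192 t=1:−1/36 t=2:+1/192 = -5/288
3j²(2 4 4; 0 0 0) = Δ·Π!·Σ² = 20/693  (sign -1)
sum: t=2:+1/144 = 1/144
3j²(2 4 4; -2 1 1) = Δ·Π!·Σ² = 10/231  (sign -1)
combine: 4πI² = 405·20/693·10/231 = 3000/5929
take √, sign +1: I = 0.20066192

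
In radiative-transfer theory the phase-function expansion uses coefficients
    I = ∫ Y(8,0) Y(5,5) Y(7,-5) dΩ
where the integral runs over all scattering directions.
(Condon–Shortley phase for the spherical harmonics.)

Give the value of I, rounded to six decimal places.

Checks pass: Σm=0; 20 even; l₃=7∈[3,13].
(2·8+1)(2·5+1)(2·7+1) = 2805
Δ: 6! 10! 4! / 21! → 1/814773960
sum: t=1:−1/87091200 t=2:+1/4976640 t=3:−1/2073600 t=4:+1/4976640 t=5:−1/87091200 = -1/9676800
3j²(8 5 7; 0 0 0) = Δ·Π!·Σ² = 360/46189  (sign +1)
sum: t=6:+1/1393459200 = 1/1393459200
3j²(8 5 7; 0 5 -5) = Δ·Π!·Σ² = 15/4199  (sign +1)
combine: 4πI² = 2805·360/46189·15/4199 = 81000/1037153
take √, sign +1: I = 0.07883447

0.078834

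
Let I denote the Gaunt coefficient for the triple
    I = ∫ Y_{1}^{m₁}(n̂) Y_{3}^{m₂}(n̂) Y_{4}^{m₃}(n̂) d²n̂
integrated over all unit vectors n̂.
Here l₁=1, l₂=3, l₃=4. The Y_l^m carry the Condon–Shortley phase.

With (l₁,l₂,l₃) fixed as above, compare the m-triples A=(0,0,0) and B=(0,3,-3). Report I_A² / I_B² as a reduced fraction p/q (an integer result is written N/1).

16/7

Same 1,3,4: normalisation and zero-m 3j drop out of the ratio.
A: Δ: 0! 2! 6! / 9! → 1/252; sum: t=0:+1/36 = 1/36; 3j²(1 3 4; 0 0 0) = Δ·Π!·Σ² = 4/63  (sign +1)
B: Δ: 0! 2! 6! / 9! → 1/252; sum: t=0:+1/720 = 1/720; 3j²(1 3 4; 0 3 -3) = Δ·Π!·Σ² = 1/36  (sign -1)
I_A²/I_B² = (4/63)/(1/36) = 16/7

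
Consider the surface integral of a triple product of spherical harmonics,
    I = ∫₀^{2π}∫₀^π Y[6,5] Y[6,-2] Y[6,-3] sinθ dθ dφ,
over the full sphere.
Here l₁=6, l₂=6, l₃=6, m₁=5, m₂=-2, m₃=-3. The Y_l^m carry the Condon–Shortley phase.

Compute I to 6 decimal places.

m-sum 0 ✓  L=18 even ✓  0≤6≤12 ✓
Π(2lᵢ+1) = 13×13×13 = 2197
triangle coeff Δ(6,6,6) = 1/325909584
Σ_t [0,6]: t=0:+1/373248000 t=1:−1/1728000 t=2:+1/110592 t=3:−1/46656 t=4:+1/110592 t=5:−1/1728000 t=6:+1/373248000 = -7/1555200
(3j)²=400/46189 [(6 6 6; 0 0 0)], sign=-1
Σ_t [0,1]: t=0:+1/4147200 t=1:−1/3110400 = -1/12441600
(3j)²=7/4199 [(6 6 6; 5 -2 -3)], sign=+1
⇒ 4πI² = 36400/1147619
I = (-1)√(36400/1147619/(4π)) = -0.05023968

-0.050240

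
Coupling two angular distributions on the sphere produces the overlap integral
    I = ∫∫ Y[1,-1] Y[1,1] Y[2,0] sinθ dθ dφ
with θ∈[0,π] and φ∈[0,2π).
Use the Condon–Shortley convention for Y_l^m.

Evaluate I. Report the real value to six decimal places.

Rules hold: Σm=0, L=4 even, 0≤2≤2.
N = 3·3·5 = 45
Δ = 0!·2!·2!/5! = 1/30
Racah Σ t=0..0: t=0:+1/1 = 1/1
⇒ 3j(1 1 2; 0 0 0)² = 2/15, sgn +1
Racah Σ t=0..0: t=0:+1/4 = 1/4
⇒ 3j(1 1 2; -1 1 0)² = 1/30, sgn +1
4πI² = N·(3j₀)²·(3jₘ)² = 1/5
I = +1·√(0.2/4π) = 0.12615663

0.126157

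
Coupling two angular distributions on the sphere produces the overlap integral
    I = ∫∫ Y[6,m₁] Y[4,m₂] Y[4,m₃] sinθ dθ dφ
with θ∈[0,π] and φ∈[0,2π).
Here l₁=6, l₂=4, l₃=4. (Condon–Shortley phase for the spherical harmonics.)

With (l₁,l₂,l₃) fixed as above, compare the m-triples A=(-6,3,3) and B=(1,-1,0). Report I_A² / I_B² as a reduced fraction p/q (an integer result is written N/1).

Same 6,4,4: normalisation and zero-m 3j drop out of the ratio.
A: Δ: 6! 6! 2! / 15! → 1/1261260; sum: t=6:+1/518400 = 1/518400; 3j²(6 4 4; -6 3 3) = Δ·Π!·Σ² = 7/195  (sign -1)
B: Δ: 6! 6! 2! / 15! → 1/1261260; sum: t=1:−1/11520 t=2:+1/1728 t=3:−1/3456 = 7/34560; 3j²(6 4 4; 1 -1 0) = Δ·Π!·Σ² = 7/858  (sign +1)
I_A²/I_B² = (7/195)/(7/858) = 22/5

22/5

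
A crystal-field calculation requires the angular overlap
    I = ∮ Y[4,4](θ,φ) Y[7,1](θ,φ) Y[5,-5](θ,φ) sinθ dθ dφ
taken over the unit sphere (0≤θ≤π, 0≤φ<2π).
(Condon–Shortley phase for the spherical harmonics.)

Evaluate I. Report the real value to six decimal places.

0.017637

Rules hold: Σm=0, L=16 even, 3≤5≤11.
N = 9·15·11 = 1485
Δ = 6!·2!·8!/17! = 1/6126120
Racah Σ t=2..4: t=2:+1/69120 t=3:−1/20736 t=4:+1/69120 = -1/51840
⇒ 3j(4 7 5; 0 0 0)² = 280/21879, sgn +1
Racah Σ t=0..0: t=0:+1/58060800 = 1/58060800
⇒ 3j(4 7 5; 4 1 -5)² = 1/4862, sgn +1
4πI² = N·(3j₀)²·(3jₘ)² = 2100/537251
I = +1·√(0.00390879/4π) = 0.01763665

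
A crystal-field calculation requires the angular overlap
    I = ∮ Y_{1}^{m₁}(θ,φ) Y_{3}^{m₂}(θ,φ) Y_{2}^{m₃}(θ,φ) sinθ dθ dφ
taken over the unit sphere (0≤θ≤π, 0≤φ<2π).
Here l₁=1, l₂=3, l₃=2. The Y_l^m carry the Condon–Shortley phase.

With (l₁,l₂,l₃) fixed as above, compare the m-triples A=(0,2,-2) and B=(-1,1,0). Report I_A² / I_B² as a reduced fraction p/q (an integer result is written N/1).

5/6

l's match ⇒ only the (l;m) 3-j factors differ between A and B.
A: triangle coeff Δ(1,3,2) = 1/105; Σ_t [1,1]: t=1:−1/24 = -1/24; (3j)²=1/21 [(1 3 2; 0 2 -2)], sign=-1
B: triangle coeff Δ(1,3,2) = 1/105; Σ_t [2,2]: t=2:+1/8 = 1/8; (3j)²=2/35 [(1 3 2; -1 1 0)], sign=+1
I_A²/I_B² = (1/21)/(2/35) = 5/6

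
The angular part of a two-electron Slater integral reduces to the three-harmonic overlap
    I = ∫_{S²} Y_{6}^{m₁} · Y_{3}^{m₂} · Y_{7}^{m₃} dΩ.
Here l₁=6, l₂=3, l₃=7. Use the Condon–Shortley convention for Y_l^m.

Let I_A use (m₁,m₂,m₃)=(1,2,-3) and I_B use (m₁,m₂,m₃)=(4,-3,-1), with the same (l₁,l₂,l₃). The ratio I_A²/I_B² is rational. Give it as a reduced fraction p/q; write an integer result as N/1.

Shared (l₁,l₂,l₃)=(6,3,7): N and (l;000)² cancel in I_A²/I_B².
A: Δ = 2!·10!·4!/17! = 1/2042040; Racah Σ t=1..2: t=1:−1/414720 t=2:+1/362880 = 1/2903040; ⇒ 3j(6 3 7; 1 2 -3)² = 25/68068, sgn +1
B: Δ = 2!·10!·4!/17! = 1/2042040; Racah Σ t=0..0: t=0:+1/3870720 = 1/3870720; ⇒ 3j(6 3 7; 4 -3 -1)² = 675/136136, sgn +1
I_A²/I_B² = (25/68068)/(675/136136) = 2/27

2/27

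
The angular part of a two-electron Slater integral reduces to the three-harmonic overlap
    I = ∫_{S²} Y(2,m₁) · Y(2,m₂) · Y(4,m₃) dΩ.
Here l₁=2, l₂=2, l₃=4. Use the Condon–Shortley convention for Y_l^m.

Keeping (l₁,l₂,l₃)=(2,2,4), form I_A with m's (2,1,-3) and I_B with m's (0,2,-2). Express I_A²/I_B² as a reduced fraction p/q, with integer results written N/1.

7/3

Same 2,2,4: normalisation and zero-m 3j drop out of the ratio.
A: Δ: 0! 4! 4! / 9! → 1/630; sum: t=0:+1/144 = 1/144; 3j²(2 2 4; 2 1 -3) = Δ·Π!·Σ² = 1/18  (sign -1)
B: Δ: 0! 4! 4! / 9! → 1/630; sum: t=0:+1/96 = 1/96; 3j²(2 2 4; 0 2 -2) = Δ·Π!·Σ² = 1/42  (sign +1)
I_A²/I_B² = (1/18)/(1/42) = 7/3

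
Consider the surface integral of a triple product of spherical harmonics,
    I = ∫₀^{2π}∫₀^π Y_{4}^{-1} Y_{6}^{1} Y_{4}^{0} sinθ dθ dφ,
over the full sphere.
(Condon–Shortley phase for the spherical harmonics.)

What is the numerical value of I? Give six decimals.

m-sum 0 ✓  L=14 even ✓  2≤4≤10 ✓
Π(2lᵢ+1) = 9×13×9 = 1053
triangle coeff Δ(4,6,4) = 1/1261260
Σ_t [2,4]: t=2:+1/4608 t=3:−1/1296 t=4:+1/4608 = -7/20736
(3j)²=20/1287 [(4 6 4; 0 0 0)], sign=-1
Σ_t [3,5]: t=3:−1/3456 t=4:+1/1728 t=5:−1/11520 = 7/34560
(3j)²=7/858 [(4 6 4; -1 1 0)], sign=+1
⇒ 4πI² = 210/1573
I = (-1)√(210/1573/(4π)) = -0.10307192

-0.103072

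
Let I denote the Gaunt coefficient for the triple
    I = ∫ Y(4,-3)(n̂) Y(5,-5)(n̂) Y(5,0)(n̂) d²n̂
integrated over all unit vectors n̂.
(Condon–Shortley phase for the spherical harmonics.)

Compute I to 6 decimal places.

0.000000

m-sum = -3 − 5 + 0 = -8 ≠ 0 ⇒ I = 0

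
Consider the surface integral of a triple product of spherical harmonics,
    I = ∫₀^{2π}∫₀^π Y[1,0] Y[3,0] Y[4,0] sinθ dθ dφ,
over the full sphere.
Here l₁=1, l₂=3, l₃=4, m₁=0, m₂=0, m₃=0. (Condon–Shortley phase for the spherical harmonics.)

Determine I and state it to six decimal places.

0.246233

m-sum 0 ✓  L=8 even ✓  2≤4≤4 ✓
Π(2lᵢ+1) = 3×7×9 = 189
triangle coeff Δ(1,3,4) = 1/252
Σ_t [0,0]: t=0:+1/36 = 1/36
(3j)²=4/63 [(1 3 4; 0 0 0)], sign=+1
(m-triple is (0,0,0) — same symbol as above.)
⇒ 4πI² = 16/21
I = (+1)√(16/21/(4π)) = 0.24623252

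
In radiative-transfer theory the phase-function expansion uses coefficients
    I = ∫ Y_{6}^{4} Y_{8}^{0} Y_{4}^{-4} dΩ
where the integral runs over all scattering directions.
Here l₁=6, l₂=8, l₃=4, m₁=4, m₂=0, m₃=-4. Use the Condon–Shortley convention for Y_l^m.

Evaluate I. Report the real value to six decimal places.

Checks pass: Σm=0; 18 even; l₃=4∈[2,14].
(2·6+1)(2·8+1)(2·4+1) = 1989
Δ: 10! 2! 6! / 19! → 1/23279256
sum: t=4:+1/1658880 t=5:−1/518400 t=6:+1/1658880 = -1/1382400
3j²(6 8 4; 0 0 0) = Δ·Π!·Σ² = 504/46189  (sign -1)
sum: t=2:+1/116121600 = 1/116121600
3j²(6 8 4; 4 0 -4) = Δ·Π!·Σ² = 70/46189  (sign +1)
combine: 4πI² = 1989·504/46189·70/46189 = 317520/9653501
take √, sign -1: I = -0.05116090

-0.051161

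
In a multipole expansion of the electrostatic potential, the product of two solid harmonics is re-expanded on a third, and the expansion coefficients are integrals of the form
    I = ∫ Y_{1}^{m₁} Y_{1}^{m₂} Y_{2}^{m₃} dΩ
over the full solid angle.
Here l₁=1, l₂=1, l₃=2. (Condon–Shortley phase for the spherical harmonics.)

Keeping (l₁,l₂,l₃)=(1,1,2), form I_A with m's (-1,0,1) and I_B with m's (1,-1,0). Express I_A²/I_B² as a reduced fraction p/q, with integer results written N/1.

3/1

Same 1,1,2: normalisation and zero-m 3j drop out of the ratio.
A: Δ: 0! 2! 2! / 5! → 1/30; sum: t=0:+1/2 = 1/2; 3j²(1 1 2; -1 0 1) = Δ·Π!·Σ² = 1/10  (sign -1)
B: Δ: 0! 2! 2! / 5! → 1/30; sum: t=0:+1/4 = 1/4; 3j²(1 1 2; 1 -1 0) = Δ·Π!·Σ² = 1/30  (sign +1)
I_A²/I_B² = (1/10)/(1/30) = 3/1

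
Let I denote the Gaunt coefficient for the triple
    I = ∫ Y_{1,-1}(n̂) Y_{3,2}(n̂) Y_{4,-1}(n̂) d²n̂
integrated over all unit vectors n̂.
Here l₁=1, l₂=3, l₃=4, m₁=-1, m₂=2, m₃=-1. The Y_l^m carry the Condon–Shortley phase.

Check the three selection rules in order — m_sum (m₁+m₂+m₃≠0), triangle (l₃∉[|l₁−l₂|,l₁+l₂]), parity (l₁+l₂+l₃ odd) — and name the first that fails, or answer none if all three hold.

none

Σmᵢ = 0  ✓
l₃∈[|l₁−l₂|,l₁+l₂]=[2,4], have l₃=4  ✓
Σlᵢ = 8 ⇒ even  ✓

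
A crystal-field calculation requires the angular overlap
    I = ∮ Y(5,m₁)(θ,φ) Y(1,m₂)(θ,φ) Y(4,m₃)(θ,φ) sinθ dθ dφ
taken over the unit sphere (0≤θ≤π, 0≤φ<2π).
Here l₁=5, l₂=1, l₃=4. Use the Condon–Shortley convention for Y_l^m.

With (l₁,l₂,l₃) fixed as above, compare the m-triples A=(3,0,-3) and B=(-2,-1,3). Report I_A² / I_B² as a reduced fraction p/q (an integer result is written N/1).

Same 5,1,4: normalisation and zero-m 3j drop out of the ratio.
A: Δ: 2! 8! 0! / 11! → 1/495; sum: t=1:−1/5040 = -1/5040; 3j²(5 1 4; 3 0 -3) = Δ·Π!·Σ² = 16/495  (sign +1)
B: Δ: 2! 8! 0! / 11! → 1/495; sum: t=0:+1/10080 = 1/10080; 3j²(5 1 4; -2 -1 3) = Δ·Π!·Σ² = 1/165  (sign -1)
I_A²/I_B² = (16/495)/(1/165) = 16/3

16/3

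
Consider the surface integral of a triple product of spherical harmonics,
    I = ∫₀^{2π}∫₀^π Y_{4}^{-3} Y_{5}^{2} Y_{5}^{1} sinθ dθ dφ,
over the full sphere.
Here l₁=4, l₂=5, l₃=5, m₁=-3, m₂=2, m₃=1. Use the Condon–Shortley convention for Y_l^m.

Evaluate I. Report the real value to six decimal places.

-0.048522

Checks pass: Σm=0; 14 even; l₃=5∈[1,9].
(2·4+1)(2·5+1)(2·5+1) = 1089
Δ: 4! 4! 6! / 15! → 1/3153150
sum: t=0:+1/69120 t=1:−1/1728 t=2:+1/576 t=3:−1/1728 t=4:+1/69120 = 7/11520
3j²(4 5 5; 0 0 0) = Δ·Π!·Σ² = 2/143  (sign -1)
sum: t=3:−1/6912 t=4:+1/5184 = 1/20736
3j²(4 5 5; -3 2 1) = Δ·Π!·Σ² = 5/2574  (sign +1)
combine: 4πI² = 1089·2/143·5/2574 = 5/169
take √, sign -1: I = -0.04852178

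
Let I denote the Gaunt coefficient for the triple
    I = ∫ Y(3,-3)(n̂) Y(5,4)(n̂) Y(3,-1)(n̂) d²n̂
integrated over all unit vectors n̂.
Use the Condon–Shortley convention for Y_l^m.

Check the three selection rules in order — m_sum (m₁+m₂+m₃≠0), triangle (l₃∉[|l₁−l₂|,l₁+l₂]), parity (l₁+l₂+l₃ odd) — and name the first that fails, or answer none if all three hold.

azimuthal sum: -3 + 4 − 1 = 0  ✓
2 ≤ 3 ≤ 8 (triangle on l)  ✓
L = 3 + 5 + 3 = 11 (odd)  ✗

parity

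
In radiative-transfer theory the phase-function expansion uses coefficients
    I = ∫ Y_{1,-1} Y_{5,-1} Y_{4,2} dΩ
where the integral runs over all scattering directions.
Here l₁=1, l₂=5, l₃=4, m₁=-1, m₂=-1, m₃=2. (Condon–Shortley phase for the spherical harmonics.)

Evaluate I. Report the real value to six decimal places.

Checks pass: Σm=0; 10 even; l₃=4∈[4,6].
(2·1+1)(2·5+1)(2·4+1) = 297
Δ: 2! 0! 8! / 11! → 1/495
sum: t=1:−1/576 = -1/576
3j²(1 5 4; 0 0 0) = Δ·Π!·Σ² = 5/99  (sign -1)
sum: t=2:+1/2880 = 1/2880
3j²(1 5 4; -1 -1 2) = Δ·Π!·Σ² = 2/165  (sign +1)
combine: 4πI² = 297·5/99·2/165 = 2/11
take √, sign -1: I = -0.12028562

-0.120286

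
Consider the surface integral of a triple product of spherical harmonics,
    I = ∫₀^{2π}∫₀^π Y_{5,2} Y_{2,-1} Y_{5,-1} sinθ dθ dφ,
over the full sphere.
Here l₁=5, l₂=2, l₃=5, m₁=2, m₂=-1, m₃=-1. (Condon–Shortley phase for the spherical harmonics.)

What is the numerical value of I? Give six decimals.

0.104819

Rules hold: Σm=0, L=12 even, 3≤5≤7.
N = 11·5·11 = 605
Δ = 2!·8!·2!/13! = 1/38610
Racah Σ t=0..2: t=0:+1/2880 t=1:−1/576 t=2:+1/2880 = -1/960
⇒ 3j(5 2 5; 0 0 0)² = 10/429, sgn +1
Racah Σ t=0..1: t=0:+1/1440 t=1:−1/2880 = 1/2880
⇒ 3j(5 2 5; 2 -1 -1)² = 7/715, sgn +1
4πI² = N·(3j₀)²·(3jₘ)² = 70/507
I = +1·√(0.138067/4π) = 0.10481902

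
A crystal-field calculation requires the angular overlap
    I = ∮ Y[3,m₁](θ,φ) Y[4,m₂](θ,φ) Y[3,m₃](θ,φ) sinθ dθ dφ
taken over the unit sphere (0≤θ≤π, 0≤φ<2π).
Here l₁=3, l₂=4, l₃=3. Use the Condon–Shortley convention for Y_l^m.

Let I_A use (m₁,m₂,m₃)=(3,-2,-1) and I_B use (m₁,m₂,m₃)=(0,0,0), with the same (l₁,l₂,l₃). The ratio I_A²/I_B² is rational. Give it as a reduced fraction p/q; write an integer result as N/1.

3/2

l's match ⇒ only the (l;m) 3-j factors differ between A and B.
A: triangle coeff Δ(3,4,3) = 1/34650; Σ_t [0,0]: t=0:+1/192 = 1/192; (3j)²=3/77 [(3 4 3; 3 -2 -1)], sign=+1
B: triangle coeff Δ(3,4,3) = 1/34650; Σ_t [1,3]: t=1:−1/72 t=2:+1/16 t=3:−1/72 = 5/144; (3j)²=2/77 [(3 4 3; 0 0 0)], sign=-1
I_A²/I_B² = (3/77)/(2/77) = 3/2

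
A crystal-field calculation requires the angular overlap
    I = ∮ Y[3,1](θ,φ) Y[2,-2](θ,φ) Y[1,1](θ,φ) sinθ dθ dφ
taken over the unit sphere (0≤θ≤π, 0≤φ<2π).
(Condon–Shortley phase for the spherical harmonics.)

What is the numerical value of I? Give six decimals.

-0.082589

m-sum 0 ✓  L=6 even ✓  1≤1≤5 ✓
Π(2lᵢ+1) = 7×5×3 = 105
triangle coeff Δ(3,2,1) = 1/105
Σ_t [2,2]: t=2:+1/4 = 1/4
(3j)²=3/35 [(3 2 1; 0 0 0)], sign=-1
Σ_t [0,0]: t=0:+1/48 = 1/48
(3j)²=1/105 [(3 2 1; 1 -2 1)], sign=+1
⇒ 4πI² = 3/35
I = (-1)√(3/35/(4π)) = -0.08258890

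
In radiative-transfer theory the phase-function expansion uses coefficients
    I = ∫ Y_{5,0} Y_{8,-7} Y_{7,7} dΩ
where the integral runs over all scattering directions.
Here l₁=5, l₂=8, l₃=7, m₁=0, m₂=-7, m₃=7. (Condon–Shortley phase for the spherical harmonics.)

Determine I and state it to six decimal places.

Rules hold: Σm=0, L=20 even, 3≤7≤13.
N = 11·17·15 = 2805
Δ = 6!·4!·10!/21! = 1/814773960
Racah Σ t=1..5: t=1:−1/87091200 t=2:+1/4976640 t=3:−1/2073600 t=4:+1/4976640 t=5:−1/87091200 = -1/9676800
⇒ 3j(5 8 7; 0 0 0)² = 360/46189, sgn +1
Racah Σ t=1..1: t=1:−1/10450944000 = -1/10450944000
⇒ 3j(5 8 7; 0 -7 7)² = 143/7752, sgn -1
4πI² = N·(3j₀)²·(3jₘ)² = 2475/6137
I = -1·√(0.403292/4π) = -0.17914497

-0.179145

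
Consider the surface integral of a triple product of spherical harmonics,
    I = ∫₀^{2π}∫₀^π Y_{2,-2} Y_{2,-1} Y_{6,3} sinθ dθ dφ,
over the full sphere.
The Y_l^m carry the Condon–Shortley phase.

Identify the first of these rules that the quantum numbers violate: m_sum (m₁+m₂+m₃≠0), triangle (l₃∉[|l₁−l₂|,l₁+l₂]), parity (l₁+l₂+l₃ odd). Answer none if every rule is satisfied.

azimuthal sum: -2 − 1 + 3 = 0  ✓
0 ≤ 6 ≤ 4 (triangle on l)  ✗
L = 2 + 2 + 6 = 10 (even)

triangle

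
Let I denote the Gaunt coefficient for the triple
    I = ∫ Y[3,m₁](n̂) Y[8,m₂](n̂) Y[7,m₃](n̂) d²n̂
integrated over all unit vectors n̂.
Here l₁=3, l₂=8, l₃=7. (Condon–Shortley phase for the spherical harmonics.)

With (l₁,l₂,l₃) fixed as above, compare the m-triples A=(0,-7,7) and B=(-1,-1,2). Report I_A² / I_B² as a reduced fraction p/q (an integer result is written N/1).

l's match ⇒ only the (l;m) 3-j factors differ between A and B.
A: triangle coeff Δ(3,8,7) = 1/5290740; Σ_t [1,1]: t=1:−1/5748019200 = -1/5748019200; (3j)²=91/3876 [(3 8 7; 0 -7 7)], sign=-1
B: triangle coeff Δ(3,8,7) = 1/5290740; Σ_t [2,4]: t=2:+1/4838400 t=3:−1/5806080 t=4:+1/104509440 = 23/522547200; (3j)²=529/377910 [(3 8 7; -1 -1 2)], sign=-1
I_A²/I_B² = (91/3876)/(529/377910) = 17745/1058

17745/1058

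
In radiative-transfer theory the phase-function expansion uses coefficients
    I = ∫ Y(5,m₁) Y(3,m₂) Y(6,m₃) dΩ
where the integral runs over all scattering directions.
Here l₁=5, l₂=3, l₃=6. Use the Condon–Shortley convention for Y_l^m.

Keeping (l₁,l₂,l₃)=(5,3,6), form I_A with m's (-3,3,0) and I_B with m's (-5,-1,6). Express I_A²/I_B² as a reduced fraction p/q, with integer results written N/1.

28/99

Shared (l₁,l₂,l₃)=(5,3,6): N and (l;000)² cancel in I_A²/I_B².
A: Δ = 2!·8!·4!/15! = 1/675675; Racah Σ t=2..2: t=2:+1/69120 = 1/69120; ⇒ 3j(5 3 6; -3 3 0)² = 4/429, sgn +1
B: Δ = 2!·8!·4!/15! = 1/675675; Racah Σ t=2..2: t=2:+1/1935360 = 1/1935360; ⇒ 3j(5 3 6; -5 -1 6)² = 3/91, sgn +1
I_A²/I_B² = (4/429)/(3/91) = 28/99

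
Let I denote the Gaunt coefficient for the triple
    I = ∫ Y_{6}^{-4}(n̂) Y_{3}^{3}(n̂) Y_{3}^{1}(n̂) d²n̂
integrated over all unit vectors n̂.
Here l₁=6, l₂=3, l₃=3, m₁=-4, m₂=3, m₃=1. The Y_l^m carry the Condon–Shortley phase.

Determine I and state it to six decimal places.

Rules hold: Σm=0, L=12 even, 3≤3≤9.
N = 13·7·7 = 637
Δ = 6!·6!·0!/13! = 1/12012
Racah Σ t=3..3: t=3:−1/1296 = -1/1296
⇒ 3j(6 3 3; 0 0 0)² = 100/3003, sgn +1
Racah Σ t=6..6: t=6:+1/34560 = 1/34560
⇒ 3j(6 3 3; -4 3 1)² = 5/286, sgn +1
4πI² = N·(3j₀)²·(3jₘ)² = 1750/4719
I = +1·√(0.370841/4π) = 0.17178653

0.171787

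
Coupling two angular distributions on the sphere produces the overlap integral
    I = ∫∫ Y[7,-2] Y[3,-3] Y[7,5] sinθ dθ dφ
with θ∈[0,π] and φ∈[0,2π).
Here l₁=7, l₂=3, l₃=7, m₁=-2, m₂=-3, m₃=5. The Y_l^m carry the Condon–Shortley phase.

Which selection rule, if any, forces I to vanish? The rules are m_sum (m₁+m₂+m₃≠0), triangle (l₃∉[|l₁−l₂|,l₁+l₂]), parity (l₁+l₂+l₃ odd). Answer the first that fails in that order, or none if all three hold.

m₁+m₂+m₃ = -2 − 3 + 5 = 0  ✓
triangle: |7−3|=4 ≤ l₃=7 ≤ 7+3=10  ✓
parity: l₁+l₂+l₃ = 17 is odd  ✗

parity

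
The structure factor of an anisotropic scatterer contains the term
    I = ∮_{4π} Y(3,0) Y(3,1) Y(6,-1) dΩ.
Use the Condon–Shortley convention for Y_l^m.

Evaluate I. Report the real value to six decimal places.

-0.221775

m-sum 0 ✓  L=12 even ✓  0≤6≤6 ✓
Π(2lᵢ+1) = 7×7×13 = 637
triangle coeff Δ(3,3,6) = 1/12012
Σ_t [0,0]: t=0:+1/1296 = 1/1296
(3j)²=100/3003 [(3 3 6; 0 0 0)], sign=+1
Σ_t [0,0]: t=0:+1/1728 = 1/1728
(3j)²=25/858 [(3 3 6; 0 1 -1)], sign=-1
⇒ 4πI² = 8750/14157
I = (-1)√(8750/14157/(4π)) = -0.22177545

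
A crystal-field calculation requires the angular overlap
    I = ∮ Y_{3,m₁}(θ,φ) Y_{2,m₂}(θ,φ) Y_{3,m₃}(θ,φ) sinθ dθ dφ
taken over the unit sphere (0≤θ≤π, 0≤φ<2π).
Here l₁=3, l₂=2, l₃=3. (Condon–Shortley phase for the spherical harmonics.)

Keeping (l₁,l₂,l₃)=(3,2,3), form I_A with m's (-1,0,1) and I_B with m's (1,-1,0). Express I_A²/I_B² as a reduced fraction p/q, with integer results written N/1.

Shared (l₁,l₂,l₃)=(3,2,3): N and (l;000)² cancel in I_A²/I_B².
A: Δ = 2!·4!·2!/9! = 1/3780; Racah Σ t=0..2: t=0:+1/96 t=1:−1/6 t=2:+1/16 = -3/32; ⇒ 3j(3 2 3; -1 0 1)² = 3/140, sgn -1
B: Δ = 2!·4!·2!/9! = 1/3780; Racah Σ t=0..1: t=0:+1/8 t=1:−1/12 = 1/24; ⇒ 3j(3 2 3; 1 -1 0)² = 1/210, sgn -1
I_A²/I_B² = (3/140)/(1/210) = 9/2

9/2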